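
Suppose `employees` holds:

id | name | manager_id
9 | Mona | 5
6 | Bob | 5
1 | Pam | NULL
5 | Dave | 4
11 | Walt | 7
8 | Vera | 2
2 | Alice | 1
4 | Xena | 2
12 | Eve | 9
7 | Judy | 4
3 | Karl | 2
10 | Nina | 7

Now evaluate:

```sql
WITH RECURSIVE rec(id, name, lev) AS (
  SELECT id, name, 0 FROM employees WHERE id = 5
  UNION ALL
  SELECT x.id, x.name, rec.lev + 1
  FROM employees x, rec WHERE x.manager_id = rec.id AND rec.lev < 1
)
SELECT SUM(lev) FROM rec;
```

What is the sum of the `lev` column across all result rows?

Base: id=5 (Dave) at lev 0.
Iteration 1: rows with manager_id in {5} -> Bob (id 6, lev 1), Mona (id 9, lev 1).
Iteration 2: lev < 1 fails for all current rows; recursion stops.
SUM(lev) = 0 + 1 + 1 = 2.

2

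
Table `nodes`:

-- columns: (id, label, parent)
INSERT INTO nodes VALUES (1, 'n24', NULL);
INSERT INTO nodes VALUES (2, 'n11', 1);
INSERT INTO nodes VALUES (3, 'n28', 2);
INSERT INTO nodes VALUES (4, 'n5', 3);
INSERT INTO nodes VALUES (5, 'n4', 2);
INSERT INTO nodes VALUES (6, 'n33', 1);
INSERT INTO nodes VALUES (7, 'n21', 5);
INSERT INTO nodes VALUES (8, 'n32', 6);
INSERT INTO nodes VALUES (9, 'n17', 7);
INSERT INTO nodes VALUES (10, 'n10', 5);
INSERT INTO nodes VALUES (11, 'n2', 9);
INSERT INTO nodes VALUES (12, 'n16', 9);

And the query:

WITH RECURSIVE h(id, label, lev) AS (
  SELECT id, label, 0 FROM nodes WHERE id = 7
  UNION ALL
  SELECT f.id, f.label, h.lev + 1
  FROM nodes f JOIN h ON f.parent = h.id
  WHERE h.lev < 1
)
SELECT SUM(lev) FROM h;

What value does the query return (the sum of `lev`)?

Base: id=7 (n21) at lev 0.
Iteration 1: rows with parent in {7} -> n17 (id 9, lev 1).
Iteration 2: lev < 1 fails for all current rows; recursion stops.
SUM(lev) = 0 + 1 = 1.

1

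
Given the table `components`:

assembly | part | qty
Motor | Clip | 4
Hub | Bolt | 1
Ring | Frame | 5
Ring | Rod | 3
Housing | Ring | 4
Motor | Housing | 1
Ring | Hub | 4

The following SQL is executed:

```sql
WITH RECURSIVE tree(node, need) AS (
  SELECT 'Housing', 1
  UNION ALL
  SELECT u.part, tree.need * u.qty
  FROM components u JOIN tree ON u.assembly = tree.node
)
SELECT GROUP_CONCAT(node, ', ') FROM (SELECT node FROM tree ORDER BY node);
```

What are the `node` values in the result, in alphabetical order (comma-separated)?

Base: (Housing, need=1).
Iteration 1: components of {Housing} -> Ring = 1*4 = 4.
Iteration 2: components of {Ring} -> Frame = 4*5 = 20, Hub = 4*4 = 16, Rod = 4*3 = 12.
Iteration 3: components of {Frame,Hub,Rod} -> Bolt = 16*1 = 16.
Iteration 4: no further components; recursion stops.

Bolt, Frame, Housing, Hub, Ring, Rod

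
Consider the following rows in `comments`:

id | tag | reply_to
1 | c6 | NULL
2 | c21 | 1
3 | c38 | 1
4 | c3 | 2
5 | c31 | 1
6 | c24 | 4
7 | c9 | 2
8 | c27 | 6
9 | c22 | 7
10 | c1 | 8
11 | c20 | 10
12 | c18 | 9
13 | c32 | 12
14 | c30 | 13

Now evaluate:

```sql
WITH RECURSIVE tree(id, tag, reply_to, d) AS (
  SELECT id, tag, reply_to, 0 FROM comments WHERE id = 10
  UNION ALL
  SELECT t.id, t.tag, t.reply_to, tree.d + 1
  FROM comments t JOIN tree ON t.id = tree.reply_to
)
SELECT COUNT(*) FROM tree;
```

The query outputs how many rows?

Base: id=10 (c1), reply_to=8, d 0.
Iteration 1: join on id=8 -> c27 (id 8, reply_to=6, d 1).
Iteration 2: join on id=6 -> c24 (id 6, reply_to=4, d 2).
Iteration 3: join on id=4 -> c3 (id 4, reply_to=2, d 3).
Iteration 4: join on id=2 -> c21 (id 2, reply_to=1, d 4).
Iteration 5: join on id=1 -> c6 (id 1, reply_to=NULL, d 5).
Iteration 6: reply_to is NULL; no match; recursion stops.
Total rows emitted: 6.

6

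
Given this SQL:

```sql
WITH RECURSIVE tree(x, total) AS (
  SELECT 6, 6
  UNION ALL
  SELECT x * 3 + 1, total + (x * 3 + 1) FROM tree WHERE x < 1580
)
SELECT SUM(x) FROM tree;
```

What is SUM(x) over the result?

Base: x=6, total=6.
Iteration 1: 6 < 1580 holds -> x = 6 * 3 + 1 = 19, total = 6 + 19 = 25.
Iteration 2: 19 < 1580 holds -> x = 19 * 3 + 1 = 58, total = 25 + 58 = 83.
Iteration 3: 58 < 1580 holds -> x = 58 * 3 + 1 = 175, total = 83 + 175 = 258.
Iteration 4: 175 < 1580 holds -> x = 175 * 3 + 1 = 526, total = 258 + 526 = 784.
Iteration 5: 526 < 1580 holds -> x = 526 * 3 + 1 = 1579, total = 784 + 1579 = 2363.
Iteration 6: 1579 < 1580 holds -> x = 1579 * 3 + 1 = 4738, total = 2363 + 4738 = 7101.
Iteration 7: 4738 < 1580 fails; recursion stops.
SUM(x) = 6 + 19 + 58 + 175 + 526 + 1579 + 4738 = 7101.

7101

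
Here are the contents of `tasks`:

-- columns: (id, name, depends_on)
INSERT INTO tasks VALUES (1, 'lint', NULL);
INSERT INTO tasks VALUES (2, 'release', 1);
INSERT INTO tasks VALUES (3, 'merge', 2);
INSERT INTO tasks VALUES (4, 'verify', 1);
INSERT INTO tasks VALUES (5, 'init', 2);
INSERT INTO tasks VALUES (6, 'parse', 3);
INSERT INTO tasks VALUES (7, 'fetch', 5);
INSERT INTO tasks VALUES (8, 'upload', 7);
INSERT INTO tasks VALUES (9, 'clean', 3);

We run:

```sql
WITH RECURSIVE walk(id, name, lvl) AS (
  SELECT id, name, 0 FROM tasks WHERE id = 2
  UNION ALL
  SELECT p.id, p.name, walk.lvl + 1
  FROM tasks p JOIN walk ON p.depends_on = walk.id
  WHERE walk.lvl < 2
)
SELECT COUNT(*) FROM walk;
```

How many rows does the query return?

Base: id=2 (release) at lvl 0.
Iteration 1: rows with depends_on in {2} -> merge (id 3, lvl 1), init (id 5, lvl 1).
Iteration 2: rows with depends_on in {3,5} -> parse (id 6, lvl 2), fetch (id 7, lvl 2), clean (id 9, lvl 2).
Iteration 3: lvl < 2 fails for all current rows; recursion stops.
Total rows emitted: 6.

6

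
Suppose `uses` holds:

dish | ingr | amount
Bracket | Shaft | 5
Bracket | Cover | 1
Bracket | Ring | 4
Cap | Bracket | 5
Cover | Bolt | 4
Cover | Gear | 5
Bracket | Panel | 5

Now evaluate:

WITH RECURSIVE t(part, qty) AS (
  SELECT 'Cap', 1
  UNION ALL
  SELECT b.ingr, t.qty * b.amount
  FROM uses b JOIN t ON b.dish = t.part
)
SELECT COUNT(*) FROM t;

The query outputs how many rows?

Base: (Cap, qty=1).
Iteration 1: components of {Cap} -> Bracket = 1*5 = 5.
Iteration 2: components of {Bracket} -> Cover = 5*1 = 5, Panel = 5*5 = 25, Ring = 5*4 = 20, Shaft = 5*5 = 25.
Iteration 3: components of {Cover,Panel,Ring,Shaft} -> Bolt = 5*4 = 20, Gear = 5*5 = 25.
Iteration 4: no further components; recursion stops.
Total rows emitted: 8.

8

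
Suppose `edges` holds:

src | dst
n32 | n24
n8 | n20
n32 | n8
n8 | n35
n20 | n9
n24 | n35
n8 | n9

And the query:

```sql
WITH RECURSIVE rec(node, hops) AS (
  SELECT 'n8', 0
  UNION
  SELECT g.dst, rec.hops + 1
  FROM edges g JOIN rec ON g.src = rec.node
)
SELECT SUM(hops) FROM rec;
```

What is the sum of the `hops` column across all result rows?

5

Base: (n8, hops=0).
Iteration 1: edges from {n8} -> (n20, hops=1), (n35, hops=1), (n9, hops=1).
Iteration 2: edges from {n20,n35,n9} -> (n9, hops=2).
Iteration 3: no outgoing edges from {n9}; recursion stops.
SUM(hops) = 0 + 1 + 1 + 1 + 2 = 5.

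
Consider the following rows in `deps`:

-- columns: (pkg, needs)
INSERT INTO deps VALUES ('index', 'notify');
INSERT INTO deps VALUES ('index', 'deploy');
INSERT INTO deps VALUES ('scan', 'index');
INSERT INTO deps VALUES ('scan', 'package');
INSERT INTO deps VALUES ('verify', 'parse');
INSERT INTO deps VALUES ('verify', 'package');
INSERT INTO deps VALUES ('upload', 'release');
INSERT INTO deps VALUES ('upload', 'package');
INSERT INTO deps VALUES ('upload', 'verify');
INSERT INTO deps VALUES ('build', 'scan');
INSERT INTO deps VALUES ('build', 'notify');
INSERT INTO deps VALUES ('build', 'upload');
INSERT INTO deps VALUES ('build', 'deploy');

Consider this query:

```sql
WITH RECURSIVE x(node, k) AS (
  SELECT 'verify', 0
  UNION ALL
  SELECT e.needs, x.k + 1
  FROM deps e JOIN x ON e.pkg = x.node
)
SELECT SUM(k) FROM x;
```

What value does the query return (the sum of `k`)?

2

Base: (verify, k=0).
Iteration 1: edges from {verify} -> (package, k=1), (parse, k=1).
Iteration 2: no outgoing edges from {package,parse}; recursion stops.
SUM(k) = 0 + 1 + 1 = 2.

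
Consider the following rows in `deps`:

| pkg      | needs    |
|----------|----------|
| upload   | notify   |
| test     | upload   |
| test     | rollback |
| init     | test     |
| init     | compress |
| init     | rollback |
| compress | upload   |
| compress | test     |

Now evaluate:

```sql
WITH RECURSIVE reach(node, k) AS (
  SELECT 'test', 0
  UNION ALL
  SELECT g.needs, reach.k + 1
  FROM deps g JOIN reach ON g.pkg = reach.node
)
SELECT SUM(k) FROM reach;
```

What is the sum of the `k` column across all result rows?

Base: (test, k=0).
Iteration 1: edges from {test} -> (rollback, k=1), (upload, k=1).
Iteration 2: edges from {rollback,upload} -> (notify, k=2).
Iteration 3: no outgoing edges from {notify}; recursion stops.
SUM(k) = 0 + 1 + 1 + 2 = 4.

4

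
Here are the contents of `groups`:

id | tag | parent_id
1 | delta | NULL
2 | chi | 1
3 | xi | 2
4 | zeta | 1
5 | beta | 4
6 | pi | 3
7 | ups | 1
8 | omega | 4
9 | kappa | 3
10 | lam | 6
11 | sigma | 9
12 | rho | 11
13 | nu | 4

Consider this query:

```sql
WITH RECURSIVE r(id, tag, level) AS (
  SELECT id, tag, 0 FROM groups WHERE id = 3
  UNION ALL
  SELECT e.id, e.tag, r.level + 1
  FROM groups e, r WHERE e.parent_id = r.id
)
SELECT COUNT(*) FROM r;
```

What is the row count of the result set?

6

Base: id=3 (xi) at level 0.
Iteration 1: rows with parent_id in {3} -> pi (id 6, level 1), kappa (id 9, level 1).
Iteration 2: rows with parent_id in {6,9} -> lam (id 10, level 2), sigma (id 11, level 2).
Iteration 3: rows with parent_id in {10,11} -> rho (id 12, level 3).
Iteration 4: no rows with parent_id in {12}; recursion stops.
Total rows emitted: 6.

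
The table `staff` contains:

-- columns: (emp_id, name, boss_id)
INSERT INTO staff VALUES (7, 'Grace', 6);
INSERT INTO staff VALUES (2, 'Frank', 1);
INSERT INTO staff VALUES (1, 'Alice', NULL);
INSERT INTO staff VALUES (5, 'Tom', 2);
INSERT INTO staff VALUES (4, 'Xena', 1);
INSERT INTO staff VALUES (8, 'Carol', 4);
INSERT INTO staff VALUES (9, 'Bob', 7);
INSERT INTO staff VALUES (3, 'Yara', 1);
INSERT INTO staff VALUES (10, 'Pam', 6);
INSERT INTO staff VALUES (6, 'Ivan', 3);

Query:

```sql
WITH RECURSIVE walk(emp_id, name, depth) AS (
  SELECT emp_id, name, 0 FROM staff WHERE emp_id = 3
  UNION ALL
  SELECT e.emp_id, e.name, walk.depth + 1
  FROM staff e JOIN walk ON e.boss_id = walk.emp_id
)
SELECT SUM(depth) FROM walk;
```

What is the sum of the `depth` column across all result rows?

8

Base: emp_id=3 (Yara) at depth 0.
Iteration 1: rows with boss_id in {3} -> Ivan (id 6, depth 1).
Iteration 2: rows with boss_id in {6} -> Grace (id 7, depth 2), Pam (id 10, depth 2).
Iteration 3: rows with boss_id in {7,10} -> Bob (id 9, depth 3).
Iteration 4: no rows with boss_id in {9}; recursion stops.
SUM(depth) = 0 + 1 + 2 + 2 + 3 = 8.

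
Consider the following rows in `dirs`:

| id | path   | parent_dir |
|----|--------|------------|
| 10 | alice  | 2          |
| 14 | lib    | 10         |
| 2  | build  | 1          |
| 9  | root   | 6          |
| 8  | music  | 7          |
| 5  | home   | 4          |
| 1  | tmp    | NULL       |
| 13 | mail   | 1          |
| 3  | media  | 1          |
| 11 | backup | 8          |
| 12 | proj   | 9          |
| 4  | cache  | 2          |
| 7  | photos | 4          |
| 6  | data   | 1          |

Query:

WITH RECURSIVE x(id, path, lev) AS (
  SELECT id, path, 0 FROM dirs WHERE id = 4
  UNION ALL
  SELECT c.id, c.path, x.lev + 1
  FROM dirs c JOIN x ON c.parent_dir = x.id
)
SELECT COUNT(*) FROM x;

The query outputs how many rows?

Base: id=4 (cache) at lev 0.
Iteration 1: rows with parent_dir in {4} -> home (id 5, lev 1), photos (id 7, lev 1).
Iteration 2: rows with parent_dir in {5,7} -> music (id 8, lev 2).
Iteration 3: rows with parent_dir in {8} -> backup (id 11, lev 3).
Iteration 4: no rows with parent_dir in {11}; recursion stops.
Total rows emitted: 5.

5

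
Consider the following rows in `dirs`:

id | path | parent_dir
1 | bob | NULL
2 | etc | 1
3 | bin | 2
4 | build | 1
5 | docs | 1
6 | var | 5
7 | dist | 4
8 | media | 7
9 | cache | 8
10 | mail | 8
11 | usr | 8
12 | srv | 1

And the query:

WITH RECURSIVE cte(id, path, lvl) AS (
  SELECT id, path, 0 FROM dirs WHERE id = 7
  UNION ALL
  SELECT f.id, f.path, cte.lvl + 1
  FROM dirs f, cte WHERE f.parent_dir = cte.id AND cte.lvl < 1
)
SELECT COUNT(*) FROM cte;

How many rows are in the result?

2

Base: id=7 (dist) at lvl 0.
Iteration 1: rows with parent_dir in {7} -> media (id 8, lvl 1).
Iteration 2: lvl < 1 fails for all current rows; recursion stops.
Total rows emitted: 2.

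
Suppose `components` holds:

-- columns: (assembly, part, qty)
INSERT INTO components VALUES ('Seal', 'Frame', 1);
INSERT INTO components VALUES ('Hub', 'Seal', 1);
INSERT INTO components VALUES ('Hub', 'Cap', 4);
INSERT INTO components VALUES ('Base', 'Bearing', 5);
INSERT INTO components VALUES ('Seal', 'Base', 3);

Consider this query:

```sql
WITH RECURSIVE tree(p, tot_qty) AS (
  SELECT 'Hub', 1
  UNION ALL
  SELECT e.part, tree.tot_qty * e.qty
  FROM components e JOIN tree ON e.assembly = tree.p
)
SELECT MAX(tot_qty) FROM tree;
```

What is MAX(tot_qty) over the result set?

15

Base: (Hub, tot_qty=1).
Iteration 1: components of {Hub} -> Cap = 1*4 = 4, Seal = 1*1 = 1.
Iteration 2: components of {Cap,Seal} -> Base = 1*3 = 3, Frame = 1*1 = 1.
Iteration 3: components of {Base,Frame} -> Bearing = 3*5 = 15.
Iteration 4: no further components; recursion stops.
tot_qty values: 1, 1, 4, 3, 1, 15; the maximum is 15.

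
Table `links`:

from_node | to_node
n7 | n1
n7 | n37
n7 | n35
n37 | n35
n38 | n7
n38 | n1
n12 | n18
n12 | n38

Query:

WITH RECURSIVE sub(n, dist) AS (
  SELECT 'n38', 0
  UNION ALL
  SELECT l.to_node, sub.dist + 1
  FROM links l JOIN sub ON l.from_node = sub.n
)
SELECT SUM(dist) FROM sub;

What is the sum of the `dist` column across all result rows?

Base: (n38, dist=0).
Iteration 1: edges from {n38} -> (n1, dist=1), (n7, dist=1).
Iteration 2: edges from {n1,n7} -> (n1, dist=2), (n35, dist=2), (n37, dist=2).
Iteration 3: edges from {n1,n35,n37} -> (n35, dist=3).
Iteration 4: no outgoing edges from {n35}; recursion stops.
SUM(dist) = 0 + 1 + 1 + 2 + 2 + 2 + 3 = 11.

11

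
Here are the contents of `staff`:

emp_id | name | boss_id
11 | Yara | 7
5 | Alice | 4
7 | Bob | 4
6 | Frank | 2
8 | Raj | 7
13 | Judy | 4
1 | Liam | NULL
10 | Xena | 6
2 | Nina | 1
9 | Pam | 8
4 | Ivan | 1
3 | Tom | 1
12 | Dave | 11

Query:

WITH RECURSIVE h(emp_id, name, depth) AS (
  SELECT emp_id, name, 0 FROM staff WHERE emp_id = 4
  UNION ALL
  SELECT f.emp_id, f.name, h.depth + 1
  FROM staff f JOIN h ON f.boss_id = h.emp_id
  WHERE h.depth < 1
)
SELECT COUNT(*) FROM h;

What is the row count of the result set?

Base: emp_id=4 (Ivan) at depth 0.
Iteration 1: rows with boss_id in {4} -> Alice (id 5, depth 1), Bob (id 7, depth 1), Judy (id 13, depth 1).
Iteration 2: depth < 1 fails for all current rows; recursion stops.
Total rows emitted: 4.

4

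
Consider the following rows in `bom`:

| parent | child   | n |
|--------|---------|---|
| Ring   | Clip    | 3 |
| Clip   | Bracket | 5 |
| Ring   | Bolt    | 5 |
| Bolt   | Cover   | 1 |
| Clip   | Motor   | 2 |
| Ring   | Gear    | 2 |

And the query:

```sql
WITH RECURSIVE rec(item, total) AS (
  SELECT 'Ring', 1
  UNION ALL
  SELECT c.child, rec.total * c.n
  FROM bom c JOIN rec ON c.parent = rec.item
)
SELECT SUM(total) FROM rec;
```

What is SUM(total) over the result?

Base: (Ring, total=1).
Iteration 1: components of {Ring} -> Bolt = 1*5 = 5, Clip = 1*3 = 3, Gear = 1*2 = 2.
Iteration 2: components of {Bolt,Clip,Gear} -> Bracket = 3*5 = 15, Cover = 5*1 = 5, Motor = 3*2 = 6.
Iteration 3: no further components; recursion stops.
SUM(total) = 1 + 2 + 3 + 5 + 15 + 6 + 5 = 37.

37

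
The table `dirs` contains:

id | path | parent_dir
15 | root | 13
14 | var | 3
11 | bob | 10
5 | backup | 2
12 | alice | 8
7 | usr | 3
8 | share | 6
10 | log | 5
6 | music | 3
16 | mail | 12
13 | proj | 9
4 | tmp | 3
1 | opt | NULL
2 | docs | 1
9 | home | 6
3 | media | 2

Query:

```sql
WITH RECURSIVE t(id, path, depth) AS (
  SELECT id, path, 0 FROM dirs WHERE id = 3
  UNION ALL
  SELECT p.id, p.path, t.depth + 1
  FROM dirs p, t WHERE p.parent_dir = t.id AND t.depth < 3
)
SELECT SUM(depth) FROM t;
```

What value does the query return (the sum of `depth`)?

14

Base: id=3 (media) at depth 0.
Iteration 1: rows with parent_dir in {3} -> tmp (id 4, depth 1), music (id 6, depth 1), usr (id 7, depth 1), var (id 14, depth 1).
Iteration 2: rows with parent_dir in {4,6,7,14} -> share (id 8, depth 2), home (id 9, depth 2).
Iteration 3: rows with parent_dir in {8,9} -> alice (id 12, depth 3), proj (id 13, depth 3).
Iteration 4: depth < 3 fails for all current rows; recursion stops.
SUM(depth) = 0 + 1 + 1 + 1 + 1 + 2 + 2 + 3 + 3 = 14.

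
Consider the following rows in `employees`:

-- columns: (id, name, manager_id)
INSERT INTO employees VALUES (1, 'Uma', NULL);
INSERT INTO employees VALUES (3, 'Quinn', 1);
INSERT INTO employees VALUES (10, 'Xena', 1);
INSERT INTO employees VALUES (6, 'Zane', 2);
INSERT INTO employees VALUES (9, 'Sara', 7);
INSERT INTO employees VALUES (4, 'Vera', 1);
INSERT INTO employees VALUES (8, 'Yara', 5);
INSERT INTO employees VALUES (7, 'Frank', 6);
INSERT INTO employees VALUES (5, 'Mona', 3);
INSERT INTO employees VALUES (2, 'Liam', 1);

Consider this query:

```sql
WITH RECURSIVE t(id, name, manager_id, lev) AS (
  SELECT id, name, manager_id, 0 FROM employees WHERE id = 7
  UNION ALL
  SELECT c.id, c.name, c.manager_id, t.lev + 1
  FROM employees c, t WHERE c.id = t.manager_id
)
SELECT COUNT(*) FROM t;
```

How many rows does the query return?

Base: id=7 (Frank), manager_id=6, lev 0.
Iteration 1: join on id=6 -> Zane (id 6, manager_id=2, lev 1).
Iteration 2: join on id=2 -> Liam (id 2, manager_id=1, lev 2).
Iteration 3: join on id=1 -> Uma (id 1, manager_id=NULL, lev 3).
Iteration 4: manager_id is NULL; no match; recursion stops.
Total rows emitted: 4.

4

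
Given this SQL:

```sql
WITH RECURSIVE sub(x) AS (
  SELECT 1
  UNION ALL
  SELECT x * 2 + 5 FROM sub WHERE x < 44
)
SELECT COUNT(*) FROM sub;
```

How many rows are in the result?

Base: x=1.
Iteration 1: 1 < 44 holds -> x = 1 * 2 + 5 = 7.
Iteration 2: 7 < 44 holds -> x = 7 * 2 + 5 = 19.
Iteration 3: 19 < 44 holds -> x = 19 * 2 + 5 = 43.
Iteration 4: 43 < 44 holds -> x = 43 * 2 + 5 = 91.
Iteration 5: 91 < 44 fails; recursion stops.
Total rows emitted: 5.

5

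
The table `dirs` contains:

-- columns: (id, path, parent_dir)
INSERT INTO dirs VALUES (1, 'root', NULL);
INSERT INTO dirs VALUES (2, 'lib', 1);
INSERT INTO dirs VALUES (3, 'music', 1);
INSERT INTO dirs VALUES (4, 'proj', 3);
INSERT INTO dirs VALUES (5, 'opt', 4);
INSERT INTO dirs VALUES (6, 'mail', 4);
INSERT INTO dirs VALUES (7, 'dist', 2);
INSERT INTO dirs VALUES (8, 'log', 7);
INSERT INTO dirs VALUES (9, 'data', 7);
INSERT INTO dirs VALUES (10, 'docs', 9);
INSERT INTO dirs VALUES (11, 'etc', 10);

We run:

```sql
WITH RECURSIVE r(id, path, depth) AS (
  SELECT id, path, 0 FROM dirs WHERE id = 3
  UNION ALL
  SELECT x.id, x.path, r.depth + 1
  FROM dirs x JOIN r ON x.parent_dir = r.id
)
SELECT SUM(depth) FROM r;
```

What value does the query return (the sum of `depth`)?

Base: id=3 (music) at depth 0.
Iteration 1: rows with parent_dir in {3} -> proj (id 4, depth 1).
Iteration 2: rows with parent_dir in {4} -> opt (id 5, depth 2), mail (id 6, depth 2).
Iteration 3: no rows with parent_dir in {5,6}; recursion stops.
SUM(depth) = 0 + 1 + 2 + 2 = 5.

5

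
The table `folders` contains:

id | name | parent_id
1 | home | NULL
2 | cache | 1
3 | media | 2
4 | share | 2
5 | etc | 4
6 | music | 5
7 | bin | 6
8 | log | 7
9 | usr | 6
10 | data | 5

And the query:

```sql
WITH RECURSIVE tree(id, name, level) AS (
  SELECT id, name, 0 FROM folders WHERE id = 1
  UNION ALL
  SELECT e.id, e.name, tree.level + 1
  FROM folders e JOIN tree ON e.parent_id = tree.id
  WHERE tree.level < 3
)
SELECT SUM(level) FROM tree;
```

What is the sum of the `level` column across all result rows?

Base: id=1 (home) at level 0.
Iteration 1: rows with parent_id in {1} -> cache (id 2, level 1).
Iteration 2: rows with parent_id in {2} -> media (id 3, level 2), share (id 4, level 2).
Iteration 3: rows with parent_id in {3,4} -> etc (id 5, level 3).
Iteration 4: level < 3 fails for all current rows; recursion stops.
SUM(level) = 0 + 1 + 2 + 2 + 3 = 8.

8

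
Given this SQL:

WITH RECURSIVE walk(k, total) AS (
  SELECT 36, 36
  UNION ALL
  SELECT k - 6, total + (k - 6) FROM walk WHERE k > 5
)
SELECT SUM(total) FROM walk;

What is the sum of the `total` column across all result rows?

Base: k=36, total=36.
Iteration 1: 36 > 5 holds -> k = 36 - 6 = 30, total = 36 + 30 = 66.
Iteration 2: 30 > 5 holds -> k = 30 - 6 = 24, total = 66 + 24 = 90.
Iteration 3: 24 > 5 holds -> k = 24 - 6 = 18, total = 90 + 18 = 108.
Iteration 4: 18 > 5 holds -> k = 18 - 6 = 12, total = 108 + 12 = 120.
Iteration 5: 12 > 5 holds -> k = 12 - 6 = 6, total = 120 + 6 = 126.
Iteration 6: 6 > 5 holds -> k = 6 - 6 = 0, total = 126 + 0 = 126.
Iteration 7: 0 > 5 fails; recursion stops.
SUM(total) = 36 + 66 + 90 + 108 + 120 + 126 + 126 = 672.

672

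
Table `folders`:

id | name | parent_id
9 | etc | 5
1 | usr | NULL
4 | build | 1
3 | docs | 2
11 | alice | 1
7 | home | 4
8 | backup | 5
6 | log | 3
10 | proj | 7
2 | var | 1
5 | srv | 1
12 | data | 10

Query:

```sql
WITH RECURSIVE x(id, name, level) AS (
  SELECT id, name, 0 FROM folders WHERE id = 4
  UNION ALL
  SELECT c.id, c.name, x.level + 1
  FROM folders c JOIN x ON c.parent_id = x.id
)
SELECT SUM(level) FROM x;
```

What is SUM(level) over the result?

6

Base: id=4 (build) at level 0.
Iteration 1: rows with parent_id in {4} -> home (id 7, level 1).
Iteration 2: rows with parent_id in {7} -> proj (id 10, level 2).
Iteration 3: rows with parent_id in {10} -> data (id 12, level 3).
Iteration 4: no rows with parent_id in {12}; recursion stops.
SUM(level) = 0 + 1 + 2 + 3 = 6.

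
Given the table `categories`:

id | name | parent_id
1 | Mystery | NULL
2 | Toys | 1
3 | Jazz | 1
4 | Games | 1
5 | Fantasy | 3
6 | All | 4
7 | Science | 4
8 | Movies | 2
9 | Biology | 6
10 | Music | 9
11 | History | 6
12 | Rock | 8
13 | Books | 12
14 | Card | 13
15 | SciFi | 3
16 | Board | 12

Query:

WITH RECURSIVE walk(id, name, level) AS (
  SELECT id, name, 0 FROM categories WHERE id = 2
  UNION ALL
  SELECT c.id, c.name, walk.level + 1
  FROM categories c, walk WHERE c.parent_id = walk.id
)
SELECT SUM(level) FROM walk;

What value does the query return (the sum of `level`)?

13

Base: id=2 (Toys) at level 0.
Iteration 1: rows with parent_id in {2} -> Movies (id 8, level 1).
Iteration 2: rows with parent_id in {8} -> Rock (id 12, level 2).
Iteration 3: rows with parent_id in {12} -> Books (id 13, level 3), Board (id 16, level 3).
Iteration 4: rows with parent_id in {13,16} -> Card (id 14, level 4).
Iteration 5: no rows with parent_id in {14}; recursion stops.
SUM(level) = 0 + 1 + 2 + 3 + 3 + 4 = 13.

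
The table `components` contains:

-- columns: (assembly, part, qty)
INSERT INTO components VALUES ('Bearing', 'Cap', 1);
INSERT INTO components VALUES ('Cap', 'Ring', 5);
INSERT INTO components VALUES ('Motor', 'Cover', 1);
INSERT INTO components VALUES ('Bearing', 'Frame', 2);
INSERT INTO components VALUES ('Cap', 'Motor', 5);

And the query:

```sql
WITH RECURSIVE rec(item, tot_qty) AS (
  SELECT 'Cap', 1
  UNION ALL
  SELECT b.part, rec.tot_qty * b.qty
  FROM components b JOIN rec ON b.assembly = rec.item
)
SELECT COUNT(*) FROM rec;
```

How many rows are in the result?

Base: (Cap, tot_qty=1).
Iteration 1: components of {Cap} -> Motor = 1*5 = 5, Ring = 1*5 = 5.
Iteration 2: components of {Motor,Ring} -> Cover = 5*1 = 5.
Iteration 3: no further components; recursion stops.
Total rows emitted: 4.

4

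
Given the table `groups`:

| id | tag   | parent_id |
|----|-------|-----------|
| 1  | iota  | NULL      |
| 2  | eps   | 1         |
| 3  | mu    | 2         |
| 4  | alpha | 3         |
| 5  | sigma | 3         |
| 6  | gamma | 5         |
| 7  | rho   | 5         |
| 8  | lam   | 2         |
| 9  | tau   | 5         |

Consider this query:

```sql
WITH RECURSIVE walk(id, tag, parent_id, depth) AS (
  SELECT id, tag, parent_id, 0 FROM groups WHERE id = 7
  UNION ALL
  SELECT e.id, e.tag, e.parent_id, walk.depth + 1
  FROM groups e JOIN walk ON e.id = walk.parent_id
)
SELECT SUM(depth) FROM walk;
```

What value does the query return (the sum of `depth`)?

Base: id=7 (rho), parent_id=5, depth 0.
Iteration 1: join on id=5 -> sigma (id 5, parent_id=3, depth 1).
Iteration 2: join on id=3 -> mu (id 3, parent_id=2, depth 2).
Iteration 3: join on id=2 -> eps (id 2, parent_id=1, depth 3).
Iteration 4: join on id=1 -> iota (id 1, parent_id=NULL, depth 4).
Iteration 5: parent_id is NULL; no match; recursion stops.
SUM(depth) = 0 + 1 + 2 + 3 + 4 = 10.

10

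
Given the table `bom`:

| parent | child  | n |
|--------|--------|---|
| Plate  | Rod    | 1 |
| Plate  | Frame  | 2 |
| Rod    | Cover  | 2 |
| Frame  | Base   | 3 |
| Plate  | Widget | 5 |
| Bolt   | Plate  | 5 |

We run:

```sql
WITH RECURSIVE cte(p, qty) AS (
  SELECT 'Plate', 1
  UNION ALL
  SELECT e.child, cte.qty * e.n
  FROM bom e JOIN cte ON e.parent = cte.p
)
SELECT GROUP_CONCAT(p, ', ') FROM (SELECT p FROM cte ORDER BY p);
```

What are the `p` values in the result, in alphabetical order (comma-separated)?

Base, Cover, Frame, Plate, Rod, Widget

Base: (Plate, qty=1).
Iteration 1: components of {Plate} -> Frame = 1*2 = 2, Rod = 1*1 = 1, Widget = 1*5 = 5.
Iteration 2: components of {Frame,Rod,Widget} -> Base = 2*3 = 6, Cover = 1*2 = 2.
Iteration 3: no further components; recursion stops.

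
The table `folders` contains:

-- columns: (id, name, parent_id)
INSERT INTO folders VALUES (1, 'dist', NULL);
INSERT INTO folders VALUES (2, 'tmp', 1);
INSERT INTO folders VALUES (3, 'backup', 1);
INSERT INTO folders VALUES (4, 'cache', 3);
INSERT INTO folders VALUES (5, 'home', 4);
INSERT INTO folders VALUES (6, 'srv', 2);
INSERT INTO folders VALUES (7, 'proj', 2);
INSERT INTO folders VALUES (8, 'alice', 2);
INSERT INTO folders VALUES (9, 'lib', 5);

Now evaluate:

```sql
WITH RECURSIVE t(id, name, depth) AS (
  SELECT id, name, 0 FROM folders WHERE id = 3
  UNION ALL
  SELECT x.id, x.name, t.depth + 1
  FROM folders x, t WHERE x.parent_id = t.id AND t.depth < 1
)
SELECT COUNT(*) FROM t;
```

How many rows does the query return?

Base: id=3 (backup) at depth 0.
Iteration 1: rows with parent_id in {3} -> cache (id 4, depth 1).
Iteration 2: depth < 1 fails for all current rows; recursion stops.
Total rows emitted: 2.

2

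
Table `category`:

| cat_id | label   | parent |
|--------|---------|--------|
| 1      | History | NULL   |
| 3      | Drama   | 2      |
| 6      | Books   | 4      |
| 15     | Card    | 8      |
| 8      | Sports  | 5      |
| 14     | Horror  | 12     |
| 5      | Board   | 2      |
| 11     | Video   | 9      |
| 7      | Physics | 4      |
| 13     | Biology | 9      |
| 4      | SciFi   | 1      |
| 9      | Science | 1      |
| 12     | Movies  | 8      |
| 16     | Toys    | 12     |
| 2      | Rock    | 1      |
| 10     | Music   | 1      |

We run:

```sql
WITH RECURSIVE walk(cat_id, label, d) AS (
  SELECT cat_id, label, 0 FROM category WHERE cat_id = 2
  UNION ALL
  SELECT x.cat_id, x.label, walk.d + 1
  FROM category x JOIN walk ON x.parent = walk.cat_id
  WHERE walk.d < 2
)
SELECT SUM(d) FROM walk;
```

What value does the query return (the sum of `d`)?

4

Base: cat_id=2 (Rock) at d 0.
Iteration 1: rows with parent in {2} -> Drama (id 3, d 1), Board (id 5, d 1).
Iteration 2: rows with parent in {3,5} -> Sports (id 8, d 2).
Iteration 3: d < 2 fails for all current rows; recursion stops.
SUM(d) = 0 + 1 + 1 + 2 = 4.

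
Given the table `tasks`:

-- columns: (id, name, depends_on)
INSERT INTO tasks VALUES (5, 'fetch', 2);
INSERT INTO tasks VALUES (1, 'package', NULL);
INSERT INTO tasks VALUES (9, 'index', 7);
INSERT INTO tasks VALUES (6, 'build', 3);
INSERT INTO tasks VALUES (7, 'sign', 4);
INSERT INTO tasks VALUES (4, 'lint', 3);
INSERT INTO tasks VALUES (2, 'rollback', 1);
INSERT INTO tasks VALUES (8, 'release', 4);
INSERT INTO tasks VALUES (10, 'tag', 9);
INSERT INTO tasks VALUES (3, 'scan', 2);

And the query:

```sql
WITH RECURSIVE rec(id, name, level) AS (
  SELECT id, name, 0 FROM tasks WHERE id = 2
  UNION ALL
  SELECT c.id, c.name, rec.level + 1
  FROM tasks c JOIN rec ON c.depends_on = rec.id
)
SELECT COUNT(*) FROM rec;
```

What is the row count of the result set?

Base: id=2 (rollback) at level 0.
Iteration 1: rows with depends_on in {2} -> scan (id 3, level 1), fetch (id 5, level 1).
Iteration 2: rows with depends_on in {3,5} -> lint (id 4, level 2), build (id 6, level 2).
Iteration 3: rows with depends_on in {4,6} -> sign (id 7, level 3), release (id 8, level 3).
Iteration 4: rows with depends_on in {7,8} -> index (id 9, level 4).
Iteration 5: rows with depends_on in {9} -> tag (id 10, level 5).
Iteration 6: no rows with depends_on in {10}; recursion stops.
Total rows emitted: 9.

9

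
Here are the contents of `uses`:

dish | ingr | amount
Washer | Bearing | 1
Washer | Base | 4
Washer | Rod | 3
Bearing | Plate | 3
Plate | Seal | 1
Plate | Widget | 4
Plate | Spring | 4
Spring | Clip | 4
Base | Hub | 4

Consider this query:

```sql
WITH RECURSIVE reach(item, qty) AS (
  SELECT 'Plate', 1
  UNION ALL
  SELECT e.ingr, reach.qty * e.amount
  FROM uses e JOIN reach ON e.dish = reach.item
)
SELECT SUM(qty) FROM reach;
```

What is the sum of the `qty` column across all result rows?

26

Base: (Plate, qty=1).
Iteration 1: components of {Plate} -> Seal = 1*1 = 1, Spring = 1*4 = 4, Widget = 1*4 = 4.
Iteration 2: components of {Seal,Spring,Widget} -> Clip = 4*4 = 16.
Iteration 3: no further components; recursion stops.
SUM(qty) = 1 + 1 + 4 + 4 + 16 = 26.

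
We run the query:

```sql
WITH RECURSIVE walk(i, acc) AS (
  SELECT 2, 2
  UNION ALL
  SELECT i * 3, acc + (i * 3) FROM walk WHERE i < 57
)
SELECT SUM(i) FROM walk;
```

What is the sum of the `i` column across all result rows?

242

Base: i=2, acc=2.
Iteration 1: 2 < 57 holds -> i = 2 * 3 = 6, acc = 2 + 6 = 8.
Iteration 2: 6 < 57 holds -> i = 6 * 3 = 18, acc = 8 + 18 = 26.
Iteration 3: 18 < 57 holds -> i = 18 * 3 = 54, acc = 26 + 54 = 80.
Iteration 4: 54 < 57 holds -> i = 54 * 3 = 162, acc = 80 + 162 = 242.
Iteration 5: 162 < 57 fails; recursion stops.
SUM(i) = 2 + 6 + 18 + 54 + 162 = 242.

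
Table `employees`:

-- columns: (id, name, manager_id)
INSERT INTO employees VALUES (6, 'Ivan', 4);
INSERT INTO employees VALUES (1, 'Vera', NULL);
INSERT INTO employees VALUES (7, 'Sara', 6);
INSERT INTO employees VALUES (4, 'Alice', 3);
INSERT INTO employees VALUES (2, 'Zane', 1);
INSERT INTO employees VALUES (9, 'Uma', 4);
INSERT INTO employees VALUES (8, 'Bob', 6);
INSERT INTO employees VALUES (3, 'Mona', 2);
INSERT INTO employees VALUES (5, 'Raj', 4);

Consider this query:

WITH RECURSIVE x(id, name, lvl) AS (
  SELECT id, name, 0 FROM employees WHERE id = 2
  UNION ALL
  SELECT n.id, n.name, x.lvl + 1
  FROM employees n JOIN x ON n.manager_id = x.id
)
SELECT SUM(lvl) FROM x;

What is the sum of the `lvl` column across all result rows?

20

Base: id=2 (Zane) at lvl 0.
Iteration 1: rows with manager_id in {2} -> Mona (id 3, lvl 1).
Iteration 2: rows with manager_id in {3} -> Alice (id 4, lvl 2).
Iteration 3: rows with manager_id in {4} -> Raj (id 5, lvl 3), Ivan (id 6, lvl 3), Uma (id 9, lvl 3).
Iteration 4: rows with manager_id in {5,6,9} -> Sara (id 7, lvl 4), Bob (id 8, lvl 4).
Iteration 5: no rows with manager_id in {7,8}; recursion stops.
SUM(lvl) = 0 + 1 + 2 + 3 + 3 + 3 + 4 + 4 = 20.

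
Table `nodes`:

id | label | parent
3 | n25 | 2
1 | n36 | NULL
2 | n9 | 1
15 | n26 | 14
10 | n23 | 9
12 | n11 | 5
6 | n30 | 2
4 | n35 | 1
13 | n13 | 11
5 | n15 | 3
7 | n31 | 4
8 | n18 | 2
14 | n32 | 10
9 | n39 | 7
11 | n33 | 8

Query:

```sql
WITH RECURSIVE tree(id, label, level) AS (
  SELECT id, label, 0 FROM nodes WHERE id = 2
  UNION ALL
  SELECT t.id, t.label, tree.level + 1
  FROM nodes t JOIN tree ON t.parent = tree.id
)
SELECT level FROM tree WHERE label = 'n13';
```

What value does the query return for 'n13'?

3

Base: id=2 (n9) at level 0.
Iteration 1: rows with parent in {2} -> n25 (id 3, level 1), n30 (id 6, level 1), n18 (id 8, level 1).
Iteration 2: rows with parent in {3,6,8} -> n15 (id 5, level 2), n33 (id 11, level 2).
Iteration 3: rows with parent in {5,11} -> n11 (id 12, level 3), n13 (id 13, level 3).
Iteration 4: no rows with parent in {12,13}; recursion stops.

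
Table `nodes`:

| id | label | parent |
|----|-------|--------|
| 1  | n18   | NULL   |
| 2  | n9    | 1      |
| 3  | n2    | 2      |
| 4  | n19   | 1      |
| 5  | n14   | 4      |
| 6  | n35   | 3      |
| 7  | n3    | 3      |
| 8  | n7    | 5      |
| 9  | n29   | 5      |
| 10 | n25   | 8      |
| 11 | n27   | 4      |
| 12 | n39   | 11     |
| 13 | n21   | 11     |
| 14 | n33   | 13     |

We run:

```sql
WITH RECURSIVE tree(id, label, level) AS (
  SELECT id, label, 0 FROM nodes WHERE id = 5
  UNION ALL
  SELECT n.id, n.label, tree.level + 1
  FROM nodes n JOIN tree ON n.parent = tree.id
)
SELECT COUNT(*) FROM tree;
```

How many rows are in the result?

4

Base: id=5 (n14) at level 0.
Iteration 1: rows with parent in {5} -> n7 (id 8, level 1), n29 (id 9, level 1).
Iteration 2: rows with parent in {8,9} -> n25 (id 10, level 2).
Iteration 3: no rows with parent in {10}; recursion stops.
Total rows emitted: 4.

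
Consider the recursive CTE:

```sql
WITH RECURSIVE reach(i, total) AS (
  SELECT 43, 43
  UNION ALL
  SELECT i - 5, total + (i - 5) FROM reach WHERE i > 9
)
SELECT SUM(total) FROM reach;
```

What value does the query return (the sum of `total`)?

1128

Base: i=43, total=43.
Iteration 1: 43 > 9 holds -> i = 43 - 5 = 38, total = 43 + 38 = 81.
Iteration 2: 38 > 9 holds -> i = 38 - 5 = 33, total = 81 + 33 = 114.
Iteration 3: 33 > 9 holds -> i = 33 - 5 = 28, total = 114 + 28 = 142.
Iteration 4: 28 > 9 holds -> i = 28 - 5 = 23, total = 142 + 23 = 165.
Iteration 5: 23 > 9 holds -> i = 23 - 5 = 18, total = 165 + 18 = 183.
Iteration 6: 18 > 9 holds -> i = 18 - 5 = 13, total = 183 + 13 = 196.
Iteration 7: 13 > 9 holds -> i = 13 - 5 = 8, total = 196 + 8 = 204.
Iteration 8: 8 > 9 fails; recursion stops.
SUM(total) = 43 + 81 + 114 + 142 + 165 + 183 + 196 + 204 = 1128.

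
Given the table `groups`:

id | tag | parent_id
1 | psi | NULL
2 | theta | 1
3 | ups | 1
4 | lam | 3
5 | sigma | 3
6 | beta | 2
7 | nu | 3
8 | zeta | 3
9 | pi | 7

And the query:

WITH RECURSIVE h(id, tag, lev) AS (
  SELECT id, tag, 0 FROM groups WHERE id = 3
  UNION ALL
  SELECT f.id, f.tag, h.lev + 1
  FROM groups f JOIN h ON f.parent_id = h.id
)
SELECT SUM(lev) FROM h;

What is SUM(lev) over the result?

6

Base: id=3 (ups) at lev 0.
Iteration 1: rows with parent_id in {3} -> lam (id 4, lev 1), sigma (id 5, lev 1), nu (id 7, lev 1), zeta (id 8, lev 1).
Iteration 2: rows with parent_id in {4,5,7,8} -> pi (id 9, lev 2).
Iteration 3: no rows with parent_id in {9}; recursion stops.
SUM(lev) = 0 + 1 + 1 + 1 + 1 + 2 = 6.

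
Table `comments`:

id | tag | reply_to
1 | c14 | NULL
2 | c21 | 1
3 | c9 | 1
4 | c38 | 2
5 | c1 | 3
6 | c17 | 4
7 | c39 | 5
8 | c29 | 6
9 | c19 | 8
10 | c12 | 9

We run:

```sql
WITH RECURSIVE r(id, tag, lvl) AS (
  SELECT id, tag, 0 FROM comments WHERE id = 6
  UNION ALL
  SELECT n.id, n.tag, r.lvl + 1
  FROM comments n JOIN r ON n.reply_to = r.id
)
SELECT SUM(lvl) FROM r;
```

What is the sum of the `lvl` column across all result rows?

6

Base: id=6 (c17) at lvl 0.
Iteration 1: rows with reply_to in {6} -> c29 (id 8, lvl 1).
Iteration 2: rows with reply_to in {8} -> c19 (id 9, lvl 2).
Iteration 3: rows with reply_to in {9} -> c12 (id 10, lvl 3).
Iteration 4: no rows with reply_to in {10}; recursion stops.
SUM(lvl) = 0 + 1 + 2 + 3 = 6.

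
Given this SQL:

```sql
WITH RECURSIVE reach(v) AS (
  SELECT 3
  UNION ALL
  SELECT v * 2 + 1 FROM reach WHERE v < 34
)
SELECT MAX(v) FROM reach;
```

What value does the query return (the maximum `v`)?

63

Base: v=3.
Iteration 1: 3 < 34 holds -> v = 3 * 2 + 1 = 7.
Iteration 2: 7 < 34 holds -> v = 7 * 2 + 1 = 15.
Iteration 3: 15 < 34 holds -> v = 15 * 2 + 1 = 31.
Iteration 4: 31 < 34 holds -> v = 31 * 2 + 1 = 63.
Iteration 5: 63 < 34 fails; recursion stops.
v values: 3, 7, 15, 31, 63; the maximum is 63.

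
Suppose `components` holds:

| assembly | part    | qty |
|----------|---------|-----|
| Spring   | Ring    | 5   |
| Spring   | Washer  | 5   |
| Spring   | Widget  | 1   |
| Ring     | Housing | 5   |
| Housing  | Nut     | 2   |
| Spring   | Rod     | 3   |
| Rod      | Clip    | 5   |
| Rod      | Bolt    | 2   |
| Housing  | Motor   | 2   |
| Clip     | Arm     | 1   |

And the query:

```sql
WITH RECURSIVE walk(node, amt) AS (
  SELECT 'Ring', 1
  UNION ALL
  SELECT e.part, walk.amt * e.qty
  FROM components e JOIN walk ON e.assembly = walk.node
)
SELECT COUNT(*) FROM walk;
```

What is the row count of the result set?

Base: (Ring, amt=1).
Iteration 1: components of {Ring} -> Housing = 1*5 = 5.
Iteration 2: components of {Housing} -> Motor = 5*2 = 10, Nut = 5*2 = 10.
Iteration 3: no further components; recursion stops.
Total rows emitted: 4.

4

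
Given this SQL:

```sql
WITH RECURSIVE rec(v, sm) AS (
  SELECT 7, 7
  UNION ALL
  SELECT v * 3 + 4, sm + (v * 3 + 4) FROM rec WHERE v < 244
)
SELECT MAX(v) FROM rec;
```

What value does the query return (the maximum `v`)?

727

Base: v=7, sm=7.
Iteration 1: 7 < 244 holds -> v = 7 * 3 + 4 = 25, sm = 7 + 25 = 32.
Iteration 2: 25 < 244 holds -> v = 25 * 3 + 4 = 79, sm = 32 + 79 = 111.
Iteration 3: 79 < 244 holds -> v = 79 * 3 + 4 = 241, sm = 111 + 241 = 352.
Iteration 4: 241 < 244 holds -> v = 241 * 3 + 4 = 727, sm = 352 + 727 = 1079.
Iteration 5: 727 < 244 fails; recursion stops.
v values: 7, 25, 79, 241, 727; the maximum is 727.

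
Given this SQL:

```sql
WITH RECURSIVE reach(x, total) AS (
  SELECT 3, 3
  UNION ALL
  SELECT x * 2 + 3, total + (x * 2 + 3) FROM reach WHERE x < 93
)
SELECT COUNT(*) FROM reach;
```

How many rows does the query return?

5

Base: x=3, total=3.
Iteration 1: 3 < 93 holds -> x = 3 * 2 + 3 = 9, total = 3 + 9 = 12.
Iteration 2: 9 < 93 holds -> x = 9 * 2 + 3 = 21, total = 12 + 21 = 33.
Iteration 3: 21 < 93 holds -> x = 21 * 2 + 3 = 45, total = 33 + 45 = 78.
Iteration 4: 45 < 93 holds -> x = 45 * 2 + 3 = 93, total = 78 + 93 = 171.
Iteration 5: 93 < 93 fails; recursion stops.
Total rows emitted: 5.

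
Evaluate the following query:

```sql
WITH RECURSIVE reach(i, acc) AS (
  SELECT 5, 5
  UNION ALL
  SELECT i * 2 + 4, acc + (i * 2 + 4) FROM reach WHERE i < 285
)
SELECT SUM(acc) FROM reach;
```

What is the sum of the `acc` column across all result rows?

Base: i=5, acc=5.
Iteration 1: 5 < 285 holds -> i = 5 * 2 + 4 = 14, acc = 5 + 14 = 19.
Iteration 2: 14 < 285 holds -> i = 14 * 2 + 4 = 32, acc = 19 + 32 = 51.
Iteration 3: 32 < 285 holds -> i = 32 * 2 + 4 = 68, acc = 51 + 68 = 119.
Iteration 4: 68 < 285 holds -> i = 68 * 2 + 4 = 140, acc = 119 + 140 = 259.
Iteration 5: 140 < 285 holds -> i = 140 * 2 + 4 = 284, acc = 259 + 284 = 543.
Iteration 6: 284 < 285 holds -> i = 284 * 2 + 4 = 572, acc = 543 + 572 = 1115.
Iteration 7: 572 < 285 fails; recursion stops.
SUM(acc) = 5 + 19 + 51 + 119 + 259 + 543 + 1115 = 2111.

2111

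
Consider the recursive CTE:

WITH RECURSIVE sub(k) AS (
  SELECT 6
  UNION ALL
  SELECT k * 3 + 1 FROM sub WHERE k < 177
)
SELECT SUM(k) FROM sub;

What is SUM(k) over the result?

784

Base: k=6.
Iteration 1: 6 < 177 holds -> k = 6 * 3 + 1 = 19.
Iteration 2: 19 < 177 holds -> k = 19 * 3 + 1 = 58.
Iteration 3: 58 < 177 holds -> k = 58 * 3 + 1 = 175.
Iteration 4: 175 < 177 holds -> k = 175 * 3 + 1 = 526.
Iteration 5: 526 < 177 fails; recursion stops.
SUM(k) = 6 + 19 + 58 + 175 + 526 = 784.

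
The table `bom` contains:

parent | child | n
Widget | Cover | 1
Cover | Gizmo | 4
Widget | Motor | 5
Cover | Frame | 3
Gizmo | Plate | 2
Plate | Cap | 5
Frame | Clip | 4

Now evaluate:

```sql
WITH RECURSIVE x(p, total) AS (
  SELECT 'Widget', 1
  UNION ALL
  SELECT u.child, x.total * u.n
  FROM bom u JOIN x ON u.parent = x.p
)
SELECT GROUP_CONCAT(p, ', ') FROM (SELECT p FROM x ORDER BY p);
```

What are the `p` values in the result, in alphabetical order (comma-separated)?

Base: (Widget, total=1).
Iteration 1: components of {Widget} -> Cover = 1*1 = 1, Motor = 1*5 = 5.
Iteration 2: components of {Cover,Motor} -> Frame = 1*3 = 3, Gizmo = 1*4 = 4.
Iteration 3: components of {Frame,Gizmo} -> Clip = 3*4 = 12, Plate = 4*2 = 8.
Iteration 4: components of {Clip,Plate} -> Cap = 8*5 = 40.
Iteration 5: no further components; recursion stops.

Cap, Clip, Cover, Frame, Gizmo, Motor, Plate, Widget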